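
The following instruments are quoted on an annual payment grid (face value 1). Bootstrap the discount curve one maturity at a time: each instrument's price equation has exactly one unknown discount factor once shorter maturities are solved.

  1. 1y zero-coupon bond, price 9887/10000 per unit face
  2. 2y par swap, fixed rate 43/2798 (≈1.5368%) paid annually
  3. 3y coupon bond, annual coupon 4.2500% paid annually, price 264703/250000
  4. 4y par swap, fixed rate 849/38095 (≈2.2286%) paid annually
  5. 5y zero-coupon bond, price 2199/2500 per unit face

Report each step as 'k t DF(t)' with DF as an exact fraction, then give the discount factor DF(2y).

step 1 [1y] zero: DF = P = 9887/10000 ≈ 0.988700
step 2 [2y] swap r/1=43/2798: DF=(1 − 43/2798·(0.988700))/(1+43/2798) = 9699/10000 ≈ 0.969900
step 3 [3y] bond c/1=17/400: DF=(264703/250000 − 17/400·(0.988700+0.969900))/(1+17/400) = 4679/5000 ≈ 0.935800
step 4 [4y] swap r/1=849/38095: DF=(1 − 849/38095·(0.988700+0.969900+0.935800))/(1+849/38095) = 9151/10000 ≈ 0.915100
step 5 [5y] zero: DF = P = 2199/2500 ≈ 0.879600

1 1 9887/10000
2 2 9699/10000
3 3 4679/5000
4 4 9151/10000
5 5 2199/2500
DF(2y) = 9699/10000 ≈ 0.969900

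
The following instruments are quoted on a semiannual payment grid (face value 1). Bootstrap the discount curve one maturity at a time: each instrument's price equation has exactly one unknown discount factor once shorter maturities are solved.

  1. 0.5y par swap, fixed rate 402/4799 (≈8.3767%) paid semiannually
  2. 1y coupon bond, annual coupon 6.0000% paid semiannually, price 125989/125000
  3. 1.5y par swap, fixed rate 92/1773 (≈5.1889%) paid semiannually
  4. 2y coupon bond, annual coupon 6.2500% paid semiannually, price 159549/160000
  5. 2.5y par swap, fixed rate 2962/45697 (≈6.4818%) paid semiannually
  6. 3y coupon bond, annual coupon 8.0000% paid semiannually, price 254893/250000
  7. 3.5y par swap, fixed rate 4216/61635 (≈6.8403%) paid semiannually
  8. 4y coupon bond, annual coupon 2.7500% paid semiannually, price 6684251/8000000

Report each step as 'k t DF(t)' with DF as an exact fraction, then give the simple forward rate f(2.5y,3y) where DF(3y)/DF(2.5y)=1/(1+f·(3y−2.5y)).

1 1/2 4799/5000
2 1 4753/5000
3 3/2 579/625
4 2 881/1000
5 5/2 8519/10000
6 3 4023/5000
7 7/2 1973/2500
8 4 3703/5000
f(2.5y,3y) = ((8519/10000)/(4023/5000) − 1)/(1/2) = 473/4023 ≈ 11.7574%

step 1 [0.5y] swap r/2=201/4799: DF=(1 − 201/4799·(0))/(1+201/4799) = 4799/5000 ≈ 0.959800
step 2 [1y] bond c/2=3/100: DF=(125989/125000 − 3/100·(0.959800))/(1+3/100) = 4753/5000 ≈ 0.950600
step 3 [1.5y] swap r/2=46/1773: DF=(1 − 46/1773·(0.959800+0.950600))/(1+46/1773) = 579/625 ≈ 0.926400
step 4 [2y] bond c/2=1/32: DF=(159549/160000 − 1/32·(0.959800+0.950600+0.926400))/(1+1/32) = 881/1000 ≈ 0.881000
step 5 [2.5y] swap r/2=1481/45697: DF=(1 − 1481/45697·(0.959800+0.950600+0.926400+0.881000))/(1+1481/45697) = 8519/10000 ≈ 0.851900
step 6 [3y] bond c/2=1/25: DF=(254893/250000 − 1/25·(0.959800+0.950600+0.926400+0.881000+0.851900))/(1+1/25) = 4023/5000 ≈ 0.804600
step 7 [3.5y] swap r/2=2108/61635: DF=(1 − 2108/61635·(0.959800+0.950600+0.926400+0.881000+0.851900+0.804600))/(1+2108/61635) = 1973/2500 ≈ 0.789200
step 8 [4y] bond c/2=11/800: DF=(6684251/8000000 − 11/800·(0.959800+0.950600+0.926400+0.881000+0.851900+0.804600+0.789200))/(1+11/800) = 3703/5000 ≈ 0.740600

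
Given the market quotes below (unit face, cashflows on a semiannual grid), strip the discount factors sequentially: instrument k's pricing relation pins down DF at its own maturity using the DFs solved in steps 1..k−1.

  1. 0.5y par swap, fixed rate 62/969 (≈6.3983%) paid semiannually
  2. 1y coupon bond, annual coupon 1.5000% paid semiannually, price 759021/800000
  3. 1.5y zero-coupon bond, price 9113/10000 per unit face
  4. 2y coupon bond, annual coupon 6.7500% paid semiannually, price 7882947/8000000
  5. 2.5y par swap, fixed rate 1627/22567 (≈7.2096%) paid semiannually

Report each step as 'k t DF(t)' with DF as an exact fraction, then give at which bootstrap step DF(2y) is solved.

step 1 [0.5y] swap r/2=31/969: DF=(1 − 31/969·(0))/(1+31/969) = 969/1000 ≈ 0.969000
step 2 [1y] bond c/2=3/400: DF=(759021/800000 − 3/400·(0.969000))/(1+3/400) = 1869/2000 ≈ 0.934500
step 3 [1.5y] zero: DF = P = 9113/10000 ≈ 0.911300
step 4 [2y] bond c/2=27/800: DF=(7882947/8000000 − 27/800·(0.969000+0.934500+0.911300))/(1+27/800) = 8613/10000 ≈ 0.861300
step 5 [2.5y] swap r/2=1627/45134: DF=(1 − 1627/45134·(0.969000+0.934500+0.911300+0.861300))/(1+1627/45134) = 8373/10000 ≈ 0.837300

1 1/2 969/1000
2 1 1869/2000
3 3/2 9113/10000
4 2 8613/10000
5 5/2 8373/10000
DF(2y) is solved at step 4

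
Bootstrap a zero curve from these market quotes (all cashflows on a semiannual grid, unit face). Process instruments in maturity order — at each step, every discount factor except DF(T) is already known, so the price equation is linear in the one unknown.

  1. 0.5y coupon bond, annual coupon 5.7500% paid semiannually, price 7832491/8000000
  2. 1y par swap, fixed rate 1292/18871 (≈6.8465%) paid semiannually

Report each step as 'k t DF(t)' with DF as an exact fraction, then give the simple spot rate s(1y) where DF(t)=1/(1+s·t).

step 1 [0.5y] bond c/2=23/800: DF=(7832491/8000000 − 23/800·(0))/(1+23/800) = 9517/10000 ≈ 0.951700
step 2 [1y] swap r/2=646/18871: DF=(1 − 646/18871·(0.951700))/(1+646/18871) = 4677/5000 ≈ 0.935400

1 1/2 9517/10000
2 1 4677/5000
s(1y) = (1/(4677/5000) − 1)/(1) = 323/4677 ≈ 6.9061%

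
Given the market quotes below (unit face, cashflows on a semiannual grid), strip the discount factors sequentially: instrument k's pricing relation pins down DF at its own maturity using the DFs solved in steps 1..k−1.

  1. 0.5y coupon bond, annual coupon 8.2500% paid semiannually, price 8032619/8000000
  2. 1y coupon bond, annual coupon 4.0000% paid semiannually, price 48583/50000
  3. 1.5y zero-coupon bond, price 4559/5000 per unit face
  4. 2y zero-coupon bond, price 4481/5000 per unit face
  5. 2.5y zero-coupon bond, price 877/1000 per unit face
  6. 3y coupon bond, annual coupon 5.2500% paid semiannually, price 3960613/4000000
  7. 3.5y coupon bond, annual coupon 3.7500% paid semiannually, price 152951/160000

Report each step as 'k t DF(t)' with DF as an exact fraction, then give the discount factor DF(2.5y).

1 1/2 9643/10000
2 1 9337/10000
3 3/2 4559/5000
4 2 4481/5000
5 5/2 877/1000
6 3 2119/2500
7 7/2 524/625
DF(2.5y) = 877/1000 ≈ 0.877000

step 1 [0.5y] bond c/2=33/800: DF=(8032619/8000000 − 33/800·(0))/(1+33/800) = 9643/10000 ≈ 0.964300
step 2 [1y] bond c/2=1/50: DF=(48583/50000 − 1/50·(0.964300))/(1+1/50) = 9337/10000 ≈ 0.933700
step 3 [1.5y] zero: DF = P = 4559/5000 ≈ 0.911800
step 4 [2y] zero: DF = P = 4481/5000 ≈ 0.896200
step 5 [2.5y] zero: DF = P = 877/1000 ≈ 0.877000
step 6 [3y] bond c/2=21/800: DF=(3960613/4000000 − 21/800·(0.964300+0.933700+0.911800+0.896200+0.877000))/(1+21/800) = 2119/2500 ≈ 0.847600
step 7 [3.5y] bond c/2=3/160: DF=(152951/160000 − 3/160·(0.964300+0.933700+0.911800+0.896200+0.877000+0.847600))/(1+3/160) = 524/625 ≈ 0.838400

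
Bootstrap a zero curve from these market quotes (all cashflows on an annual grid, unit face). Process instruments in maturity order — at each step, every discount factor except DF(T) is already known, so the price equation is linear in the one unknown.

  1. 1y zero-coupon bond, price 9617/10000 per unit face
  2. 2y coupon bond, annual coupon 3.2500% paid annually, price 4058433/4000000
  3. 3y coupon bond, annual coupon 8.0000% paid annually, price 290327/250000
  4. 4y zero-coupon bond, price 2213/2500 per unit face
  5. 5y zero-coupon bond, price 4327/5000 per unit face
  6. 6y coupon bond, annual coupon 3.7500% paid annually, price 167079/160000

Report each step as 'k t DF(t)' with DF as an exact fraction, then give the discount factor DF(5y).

step 1 [1y] zero: DF = P = 9617/10000 ≈ 0.961700
step 2 [2y] bond c/1=13/400: DF=(4058433/4000000 − 13/400·(0.961700))/(1+13/400) = 2381/2500 ≈ 0.952400
step 3 [3y] bond c/1=2/25: DF=(290327/250000 − 2/25·(0.961700+0.952400))/(1+2/25) = 1867/2000 ≈ 0.933500
step 4 [4y] zero: DF = P = 2213/2500 ≈ 0.885200
step 5 [5y] zero: DF = P = 4327/5000 ≈ 0.865400
step 6 [6y] bond c/1=3/80: DF=(167079/160000 − 3/80·(0.961700+0.952400+0.933500+0.885200+0.865400))/(1+3/80) = 8403/10000 ≈ 0.840300

1 1 9617/10000
2 2 2381/2500
3 3 1867/2000
4 4 2213/2500
5 5 4327/5000
6 6 8403/10000
DF(5y) = 4327/5000 ≈ 0.865400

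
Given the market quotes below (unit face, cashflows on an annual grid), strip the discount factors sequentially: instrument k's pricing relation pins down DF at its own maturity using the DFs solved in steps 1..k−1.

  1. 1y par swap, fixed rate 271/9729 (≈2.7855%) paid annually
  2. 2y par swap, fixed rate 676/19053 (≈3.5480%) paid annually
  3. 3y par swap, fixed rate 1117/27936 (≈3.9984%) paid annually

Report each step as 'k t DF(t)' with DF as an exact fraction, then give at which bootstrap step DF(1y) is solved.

1 1 9729/10000
2 2 2331/2500
3 3 8883/10000
DF(1y) is solved at step 1

step 1 [1y] swap r/1=271/9729: DF=(1 − 271/9729·(0))/(1+271/9729) = 9729/10000 ≈ 0.972900
step 2 [2y] swap r/1=676/19053: DF=(1 − 676/19053·(0.972900))/(1+676/19053) = 2331/2500 ≈ 0.932400
step 3 [3y] swap r/1=1117/27936: DF=(1 − 1117/27936·(0.972900+0.932400))/(1+1117/27936) = 8883/10000 ≈ 0.888300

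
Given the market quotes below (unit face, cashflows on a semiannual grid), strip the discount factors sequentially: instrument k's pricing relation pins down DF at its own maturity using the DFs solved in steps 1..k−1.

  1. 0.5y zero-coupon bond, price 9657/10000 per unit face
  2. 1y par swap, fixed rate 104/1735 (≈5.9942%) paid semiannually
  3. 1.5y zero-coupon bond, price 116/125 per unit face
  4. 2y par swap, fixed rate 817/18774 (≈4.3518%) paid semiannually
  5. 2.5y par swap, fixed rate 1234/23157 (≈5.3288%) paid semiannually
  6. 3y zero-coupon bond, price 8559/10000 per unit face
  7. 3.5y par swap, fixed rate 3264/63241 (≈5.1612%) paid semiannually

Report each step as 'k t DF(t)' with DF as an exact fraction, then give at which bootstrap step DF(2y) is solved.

1 1/2 9657/10000
2 1 2357/2500
3 3/2 116/125
4 2 9183/10000
5 5/2 4383/5000
6 3 8559/10000
7 7/2 523/625
DF(2y) is solved at step 4

step 1 [0.5y] zero: DF = P = 9657/10000 ≈ 0.965700
step 2 [1y] swap r/2=52/1735: DF=(1 − 52/1735·(0.965700))/(1+52/1735) = 2357/2500 ≈ 0.942800
step 3 [1.5y] zero: DF = P = 116/125 ≈ 0.928000
step 4 [2y] swap r/2=817/37548: DF=(1 − 817/37548·(0.965700+0.942800+0.928000))/(1+817/37548) = 9183/10000 ≈ 0.918300
step 5 [2.5y] swap r/2=617/23157: DF=(1 − 617/23157·(0.965700+0.942800+0.928000+0.918300))/(1+617/23157) = 4383/5000 ≈ 0.876600
step 6 [3y] zero: DF = P = 8559/10000 ≈ 0.855900
step 7 [3.5y] swap r/2=1632/63241: DF=(1 − 1632/63241·(0.965700+0.942800+0.928000+0.918300+0.876600+0.855900))/(1+1632/63241) = 523/625 ≈ 0.836800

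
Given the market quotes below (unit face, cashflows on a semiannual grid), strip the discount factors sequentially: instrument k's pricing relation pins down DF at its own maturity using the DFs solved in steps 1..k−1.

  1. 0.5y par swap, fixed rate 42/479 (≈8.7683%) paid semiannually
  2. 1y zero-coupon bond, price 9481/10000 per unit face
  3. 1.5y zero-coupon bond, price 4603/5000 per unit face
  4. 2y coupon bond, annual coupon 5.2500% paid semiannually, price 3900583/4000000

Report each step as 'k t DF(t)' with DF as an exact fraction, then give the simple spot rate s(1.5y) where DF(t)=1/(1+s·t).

1 1/2 479/500
2 1 9481/10000
3 3/2 4603/5000
4 2 8779/10000
s(1.5y) = (1/(4603/5000) − 1)/(3/2) = 794/13809 ≈ 5.7499%

step 1 [0.5y] swap r/2=21/479: DF=(1 − 21/479·(0))/(1+21/479) = 479/500 ≈ 0.958000
step 2 [1y] zero: DF = P = 9481/10000 ≈ 0.948100
step 3 [1.5y] zero: DF = P = 4603/5000 ≈ 0.920600
step 4 [2y] bond c/2=21/800: DF=(3900583/4000000 − 21/800·(0.958000+0.948100+0.920600))/(1+21/800) = 8779/10000 ≈ 0.877900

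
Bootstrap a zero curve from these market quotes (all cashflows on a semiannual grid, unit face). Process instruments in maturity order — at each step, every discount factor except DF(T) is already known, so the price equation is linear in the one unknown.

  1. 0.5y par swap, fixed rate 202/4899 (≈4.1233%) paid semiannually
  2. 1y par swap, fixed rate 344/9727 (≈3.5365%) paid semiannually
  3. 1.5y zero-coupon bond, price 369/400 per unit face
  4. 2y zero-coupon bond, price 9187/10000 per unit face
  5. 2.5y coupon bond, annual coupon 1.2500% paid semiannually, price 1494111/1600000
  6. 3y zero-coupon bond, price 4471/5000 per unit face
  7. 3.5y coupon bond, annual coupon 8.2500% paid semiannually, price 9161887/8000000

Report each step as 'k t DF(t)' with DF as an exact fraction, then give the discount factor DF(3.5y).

step 1 [0.5y] swap r/2=101/4899: DF=(1 − 101/4899·(0))/(1+101/4899) = 4899/5000 ≈ 0.979800
step 2 [1y] swap r/2=172/9727: DF=(1 − 172/9727·(0.979800))/(1+172/9727) = 1207/1250 ≈ 0.965600
step 3 [1.5y] zero: DF = P = 369/400 ≈ 0.922500
step 4 [2y] zero: DF = P = 9187/10000 ≈ 0.918700
step 5 [2.5y] bond c/2=1/160: DF=(1494111/1600000 − 1/160·(0.979800+0.965600+0.922500+0.918700))/(1+1/160) = 1809/2000 ≈ 0.904500
step 6 [3y] zero: DF = P = 4471/5000 ≈ 0.894200
step 7 [3.5y] bond c/2=33/800: DF=(9161887/8000000 − 33/800·(0.979800+0.965600+0.922500+0.918700+0.904500+0.894200))/(1+33/800) = 4393/5000 ≈ 0.878600

1 1/2 4899/5000
2 1 1207/1250
3 3/2 369/400
4 2 9187/10000
5 5/2 1809/2000
6 3 4471/5000
7 7/2 4393/5000
DF(3.5y) = 4393/5000 ≈ 0.878600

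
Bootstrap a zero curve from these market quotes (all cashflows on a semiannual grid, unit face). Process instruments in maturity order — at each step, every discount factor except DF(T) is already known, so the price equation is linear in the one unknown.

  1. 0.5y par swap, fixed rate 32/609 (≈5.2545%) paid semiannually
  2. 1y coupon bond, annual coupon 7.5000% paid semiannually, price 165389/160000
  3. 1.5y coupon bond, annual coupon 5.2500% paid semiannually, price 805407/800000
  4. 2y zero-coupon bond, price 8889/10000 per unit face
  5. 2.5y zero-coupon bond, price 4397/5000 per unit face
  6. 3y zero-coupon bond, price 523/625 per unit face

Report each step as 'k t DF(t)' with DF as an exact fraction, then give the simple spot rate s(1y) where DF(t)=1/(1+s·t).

step 1 [0.5y] swap r/2=16/609: DF=(1 − 16/609·(0))/(1+16/609) = 609/625 ≈ 0.974400
step 2 [1y] bond c/2=3/80: DF=(165389/160000 − 3/80·(0.974400))/(1+3/80) = 9611/10000 ≈ 0.961100
step 3 [1.5y] bond c/2=21/800: DF=(805407/800000 − 21/800·(0.974400+0.961100))/(1+21/800) = 1863/2000 ≈ 0.931500
step 4 [2y] zero: DF = P = 8889/10000 ≈ 0.888900
step 5 [2.5y] zero: DF = P = 4397/5000 ≈ 0.879400
step 6 [3y] zero: DF = P = 523/625 ≈ 0.836800

1 1/2 609/625
2 1 9611/10000
3 3/2 1863/2000
4 2 8889/10000
5 5/2 4397/5000
6 3 523/625
s(1y) = (1/(9611/10000) − 1)/(1) = 389/9611 ≈ 4.0474%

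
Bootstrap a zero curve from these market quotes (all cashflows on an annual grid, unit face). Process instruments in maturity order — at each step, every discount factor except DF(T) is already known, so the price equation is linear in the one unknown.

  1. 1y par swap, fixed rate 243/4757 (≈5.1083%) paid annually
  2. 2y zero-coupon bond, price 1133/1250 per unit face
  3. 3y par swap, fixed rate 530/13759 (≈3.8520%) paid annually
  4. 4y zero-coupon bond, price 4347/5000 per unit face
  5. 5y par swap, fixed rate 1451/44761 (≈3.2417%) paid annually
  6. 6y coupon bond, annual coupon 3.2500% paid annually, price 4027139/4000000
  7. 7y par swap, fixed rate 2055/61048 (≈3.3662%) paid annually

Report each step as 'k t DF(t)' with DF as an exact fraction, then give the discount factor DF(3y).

1 1 4757/5000
2 2 1133/1250
3 3 447/500
4 4 4347/5000
5 5 8549/10000
6 6 4171/5000
7 7 1589/2000
DF(3y) = 447/500 ≈ 0.894000

step 1 [1y] swap r/1=243/4757: DF=(1 − 243/4757·(0))/(1+243/4757) = 4757/5000 ≈ 0.951400
step 2 [2y] zero: DF = P = 1133/1250 ≈ 0.906400
step 3 [3y] swap r/1=530/13759: DF=(1 − 530/13759·(0.951400+0.906400))/(1+530/13759) = 447/500 ≈ 0.894000
step 4 [4y] zero: DF = P = 4347/5000 ≈ 0.869400
step 5 [5y] swap r/1=1451/44761: DF=(1 − 1451/44761·(0.951400+0.906400+0.894000+0.869400))/(1+1451/44761) = 8549/10000 ≈ 0.854900
step 6 [6y] bond c/1=13/400: DF=(4027139/4000000 − 13/400·(0.951400+0.906400+0.894000+0.869400+0.854900))/(1+13/400) = 4171/5000 ≈ 0.834200
step 7 [7y] swap r/1=2055/61048: DF=(1 − 2055/61048·(0.951400+0.906400+0.894000+0.869400+0.854900+0.834200))/(1+2055/61048) = 1589/2000 ≈ 0.794500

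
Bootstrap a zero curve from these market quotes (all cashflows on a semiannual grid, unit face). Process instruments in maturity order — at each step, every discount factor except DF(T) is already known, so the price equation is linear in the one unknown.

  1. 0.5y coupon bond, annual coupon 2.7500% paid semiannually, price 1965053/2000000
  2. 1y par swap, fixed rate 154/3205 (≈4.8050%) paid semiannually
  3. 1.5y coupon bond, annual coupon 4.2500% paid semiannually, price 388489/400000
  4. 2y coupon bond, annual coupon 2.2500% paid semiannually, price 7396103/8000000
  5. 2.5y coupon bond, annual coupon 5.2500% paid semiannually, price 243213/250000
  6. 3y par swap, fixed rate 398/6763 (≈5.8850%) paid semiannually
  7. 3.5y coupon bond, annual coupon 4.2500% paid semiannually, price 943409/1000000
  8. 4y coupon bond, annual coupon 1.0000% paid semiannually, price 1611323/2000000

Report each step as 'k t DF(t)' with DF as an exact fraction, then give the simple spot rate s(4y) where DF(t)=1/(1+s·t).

1 1/2 2423/2500
2 1 4769/5000
3 3/2 911/1000
4 2 8827/10000
5 5/2 8529/10000
6 3 1051/1250
7 7/2 507/625
8 4 7707/10000
s(4y) = (1/(7707/10000) − 1)/(4) = 2293/30828 ≈ 7.4380%

step 1 [0.5y] bond c/2=11/800: DF=(1965053/2000000 − 11/800·(0))/(1+11/800) = 2423/2500 ≈ 0.969200
step 2 [1y] swap r/2=77/3205: DF=(1 − 77/3205·(0.969200))/(1+77/3205) = 4769/5000 ≈ 0.953800
step 3 [1.5y] bond c/2=17/800: DF=(388489/400000 − 17/800·(0.969200+0.953800))/(1+17/800) = 911/1000 ≈ 0.911000
step 4 [2y] bond c/2=9/800: DF=(7396103/8000000 − 9/800·(0.969200+0.953800+0.911000))/(1+9/800) = 8827/10000 ≈ 0.882700
step 5 [2.5y] bond c/2=21/800: DF=(243213/250000 − 21/800·(0.969200+0.953800+0.911000+0.882700))/(1+21/800) = 8529/10000 ≈ 0.852900
step 6 [3y] swap r/2=199/6763: DF=(1 − 199/6763·(0.969200+0.953800+0.911000+0.882700+0.852900))/(1+199/6763) = 1051/1250 ≈ 0.840800
step 7 [3.5y] bond c/2=17/800: DF=(943409/1000000 − 17/800·(0.969200+0.953800+0.911000+0.882700+0.852900+0.840800))/(1+17/800) = 507/625 ≈ 0.811200
step 8 [4y] bond c/2=1/200: DF=(1611323/2000000 − 1/200·(0.969200+0.953800+0.911000+0.882700+0.852900+0.840800+0.811200))/(1+1/200) = 7707/10000 ≈ 0.770700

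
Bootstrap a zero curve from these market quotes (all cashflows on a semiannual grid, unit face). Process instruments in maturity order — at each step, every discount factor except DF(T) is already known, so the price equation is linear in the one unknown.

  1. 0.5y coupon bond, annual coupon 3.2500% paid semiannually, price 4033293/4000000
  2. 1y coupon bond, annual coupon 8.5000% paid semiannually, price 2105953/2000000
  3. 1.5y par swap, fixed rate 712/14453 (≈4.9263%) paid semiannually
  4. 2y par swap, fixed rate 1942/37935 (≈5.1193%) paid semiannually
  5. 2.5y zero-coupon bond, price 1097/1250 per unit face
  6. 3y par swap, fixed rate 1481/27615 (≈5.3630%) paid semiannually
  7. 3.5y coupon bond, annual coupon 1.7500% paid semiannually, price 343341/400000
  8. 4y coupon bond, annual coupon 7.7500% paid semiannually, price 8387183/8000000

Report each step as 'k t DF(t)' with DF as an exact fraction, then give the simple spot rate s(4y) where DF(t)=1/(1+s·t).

step 1 [0.5y] bond c/2=13/800: DF=(4033293/4000000 − 13/800·(0))/(1+13/800) = 4961/5000 ≈ 0.992200
step 2 [1y] bond c/2=17/400: DF=(2105953/2000000 − 17/400·(0.992200))/(1+17/400) = 606/625 ≈ 0.969600
step 3 [1.5y] swap r/2=356/14453: DF=(1 − 356/14453·(0.992200+0.969600))/(1+356/14453) = 1161/1250 ≈ 0.928800
step 4 [2y] swap r/2=971/37935: DF=(1 − 971/37935·(0.992200+0.969600+0.928800))/(1+971/37935) = 9029/10000 ≈ 0.902900
step 5 [2.5y] zero: DF = P = 1097/1250 ≈ 0.877600
step 6 [3y] swap r/2=1481/55230: DF=(1 − 1481/55230·(0.992200+0.969600+0.928800+0.902900+0.877600))/(1+1481/55230) = 8519/10000 ≈ 0.851900
step 7 [3.5y] bond c/2=7/800: DF=(343341/400000 − 7/800·(0.992200+0.969600+0.928800+0.902900+0.877600+0.851900))/(1+7/800) = 803/1000 ≈ 0.803000
step 8 [4y] bond c/2=31/800: DF=(8387183/8000000 − 31/800·(0.992200+0.969600+0.928800+0.902900+0.877600+0.851900+0.803000))/(1+31/800) = 7733/10000 ≈ 0.773300

1 1/2 4961/5000
2 1 606/625
3 3/2 1161/1250
4 2 9029/10000
5 5/2 1097/1250
6 3 8519/10000
7 7/2 803/1000
8 4 7733/10000
s(4y) = (1/(7733/10000) − 1)/(4) = 2267/30932 ≈ 7.3290%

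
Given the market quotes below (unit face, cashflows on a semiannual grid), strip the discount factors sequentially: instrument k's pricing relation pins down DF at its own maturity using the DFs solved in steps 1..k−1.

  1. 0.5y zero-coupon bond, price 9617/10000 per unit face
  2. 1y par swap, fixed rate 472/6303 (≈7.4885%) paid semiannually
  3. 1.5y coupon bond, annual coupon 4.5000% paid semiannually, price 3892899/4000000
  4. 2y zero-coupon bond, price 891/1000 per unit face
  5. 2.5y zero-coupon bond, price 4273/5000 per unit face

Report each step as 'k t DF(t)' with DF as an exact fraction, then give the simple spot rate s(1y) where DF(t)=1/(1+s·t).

step 1 [0.5y] zero: DF = P = 9617/10000 ≈ 0.961700
step 2 [1y] swap r/2=236/6303: DF=(1 − 236/6303·(0.961700))/(1+236/6303) = 2323/2500 ≈ 0.929200
step 3 [1.5y] bond c/2=9/400: DF=(3892899/4000000 − 9/400·(0.961700+0.929200))/(1+9/400) = 4551/5000 ≈ 0.910200
step 4 [2y] zero: DF = P = 891/1000 ≈ 0.891000
step 5 [2.5y] zero: DF = P = 4273/5000 ≈ 0.854600

1 1/2 9617/10000
2 1 2323/2500
3 3/2 4551/5000
4 2 891/1000
5 5/2 4273/5000
s(1y) = (1/(2323/2500) − 1)/(1) = 177/2323 ≈ 7.6195%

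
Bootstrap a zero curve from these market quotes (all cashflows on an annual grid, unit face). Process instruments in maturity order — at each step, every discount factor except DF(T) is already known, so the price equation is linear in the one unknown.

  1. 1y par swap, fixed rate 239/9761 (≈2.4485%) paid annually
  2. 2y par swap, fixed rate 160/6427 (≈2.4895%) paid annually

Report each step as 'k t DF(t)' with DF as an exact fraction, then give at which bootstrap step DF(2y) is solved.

1 1 9761/10000
2 2 119/125
DF(2y) is solved at step 2

step 1 [1y] swap r/1=239/9761: DF=(1 − 239/9761·(0))/(1+239/9761) = 9761/10000 ≈ 0.976100
step 2 [2y] swap r/1=160/6427: DF=(1 − 160/6427·(0.976100))/(1+160/6427) = 119/125 ≈ 0.952000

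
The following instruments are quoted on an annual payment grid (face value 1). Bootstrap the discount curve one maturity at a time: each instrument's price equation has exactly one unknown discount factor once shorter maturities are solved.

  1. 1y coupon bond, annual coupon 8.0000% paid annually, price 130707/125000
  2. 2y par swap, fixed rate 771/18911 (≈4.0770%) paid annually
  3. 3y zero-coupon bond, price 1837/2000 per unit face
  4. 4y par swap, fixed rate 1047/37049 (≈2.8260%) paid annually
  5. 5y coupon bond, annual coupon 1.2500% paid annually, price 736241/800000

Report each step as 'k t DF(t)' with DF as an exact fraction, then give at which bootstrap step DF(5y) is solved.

step 1 [1y] bond c/1=2/25: DF=(130707/125000 − 2/25·(0))/(1+2/25) = 4841/5000 ≈ 0.968200
step 2 [2y] swap r/1=771/18911: DF=(1 − 771/18911·(0.968200))/(1+771/18911) = 9229/10000 ≈ 0.922900
step 3 [3y] zero: DF = P = 1837/2000 ≈ 0.918500
step 4 [4y] swap r/1=1047/37049: DF=(1 − 1047/37049·(0.968200+0.922900+0.918500))/(1+1047/37049) = 8953/10000 ≈ 0.895300
step 5 [5y] bond c/1=1/80: DF=(736241/800000 − 1/80·(0.968200+0.922900+0.918500+0.895300))/(1+1/80) = 1079/1250 ≈ 0.863200

1 1 4841/5000
2 2 9229/10000
3 3 1837/2000
4 4 8953/10000
5 5 1079/1250
DF(5y) is solved at step 5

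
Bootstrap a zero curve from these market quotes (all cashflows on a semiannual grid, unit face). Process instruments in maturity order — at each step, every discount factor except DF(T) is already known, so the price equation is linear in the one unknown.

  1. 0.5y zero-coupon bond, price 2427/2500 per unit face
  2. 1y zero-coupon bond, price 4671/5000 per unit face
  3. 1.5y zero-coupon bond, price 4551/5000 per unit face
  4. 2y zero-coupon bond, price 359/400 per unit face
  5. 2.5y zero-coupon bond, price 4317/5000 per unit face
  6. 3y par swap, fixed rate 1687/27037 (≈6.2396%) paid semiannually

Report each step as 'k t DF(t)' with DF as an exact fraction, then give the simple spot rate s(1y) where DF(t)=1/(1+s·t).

1 1/2 2427/2500
2 1 4671/5000
3 3/2 4551/5000
4 2 359/400
5 5/2 4317/5000
6 3 8313/10000
s(1y) = (1/(4671/5000) − 1)/(1) = 329/4671 ≈ 7.0435%

step 1 [0.5y] zero: DF = P = 2427/2500 ≈ 0.970800
step 2 [1y] zero: DF = P = 4671/5000 ≈ 0.934200
step 3 [1.5y] zero: DF = P = 4551/5000 ≈ 0.910200
step 4 [2y] zero: DF = P = 359/400 ≈ 0.897500
step 5 [2.5y] zero: DF = P = 4317/5000 ≈ 0.863400
step 6 [3y] swap r/2=1687/54074: DF=(1 − 1687/54074·(0.970800+0.934200+0.910200+0.897500+0.863400))/(1+1687/54074) = 8313/10000 ≈ 0.831300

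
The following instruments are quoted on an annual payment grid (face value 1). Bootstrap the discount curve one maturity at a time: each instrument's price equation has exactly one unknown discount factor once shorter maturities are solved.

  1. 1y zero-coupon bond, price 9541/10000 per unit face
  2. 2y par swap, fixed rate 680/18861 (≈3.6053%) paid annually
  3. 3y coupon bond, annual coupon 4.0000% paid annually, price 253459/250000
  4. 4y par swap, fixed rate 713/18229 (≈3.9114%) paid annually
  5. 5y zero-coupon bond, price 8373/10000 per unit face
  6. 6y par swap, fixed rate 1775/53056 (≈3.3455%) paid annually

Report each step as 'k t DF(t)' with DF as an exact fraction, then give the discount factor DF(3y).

1 1 9541/10000
2 2 233/250
3 3 9023/10000
4 4 4287/5000
5 5 8373/10000
6 6 329/400
DF(3y) = 9023/10000 ≈ 0.902300

step 1 [1y] zero: DF = P = 9541/10000 ≈ 0.954100
step 2 [2y] swap r/1=680/18861: DF=(1 − 680/18861·(0.954100))/(1+680/18861) = 233/250 ≈ 0.932000
step 3 [3y] bond c/1=1/25: DF=(253459/250000 − 1/25·(0.954100+0.932000))/(1+1/25) = 9023/10000 ≈ 0.902300
step 4 [4y] swap r/1=713/18229: DF=(1 − 713/18229·(0.954100+0.932000+0.902300))/(1+713/18229) = 4287/5000 ≈ 0.857400
step 5 [5y] zero: DF = P = 8373/10000 ≈ 0.837300
step 6 [6y] swap r/1=1775/53056: DF=(1 − 1775/53056·(0.954100+0.932000+0.902300+0.857400+0.837300))/(1+1775/53056) = 329/400 ≈ 0.822500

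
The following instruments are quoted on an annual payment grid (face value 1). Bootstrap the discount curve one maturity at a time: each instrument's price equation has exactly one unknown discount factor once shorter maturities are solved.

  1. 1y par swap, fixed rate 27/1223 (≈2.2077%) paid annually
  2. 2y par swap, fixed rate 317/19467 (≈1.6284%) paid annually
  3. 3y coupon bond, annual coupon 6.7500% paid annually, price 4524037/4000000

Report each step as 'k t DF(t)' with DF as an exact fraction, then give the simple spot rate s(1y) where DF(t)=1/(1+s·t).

1 1 1223/1250
2 2 9683/10000
3 3 2341/2500
s(1y) = (1/(1223/1250) − 1)/(1) = 27/1223 ≈ 2.2077%

step 1 [1y] swap r/1=27/1223: DF=(1 − 27/1223·(0))/(1+27/1223) = 1223/1250 ≈ 0.978400
step 2 [2y] swap r/1=317/19467: DF=(1 − 317/19467·(0.978400))/(1+317/19467) = 9683/10000 ≈ 0.968300
step 3 [3y] bond c/1=27/400: DF=(4524037/4000000 − 27/400·(0.978400+0.968300))/(1+27/400) = 2341/2500 ≈ 0.936400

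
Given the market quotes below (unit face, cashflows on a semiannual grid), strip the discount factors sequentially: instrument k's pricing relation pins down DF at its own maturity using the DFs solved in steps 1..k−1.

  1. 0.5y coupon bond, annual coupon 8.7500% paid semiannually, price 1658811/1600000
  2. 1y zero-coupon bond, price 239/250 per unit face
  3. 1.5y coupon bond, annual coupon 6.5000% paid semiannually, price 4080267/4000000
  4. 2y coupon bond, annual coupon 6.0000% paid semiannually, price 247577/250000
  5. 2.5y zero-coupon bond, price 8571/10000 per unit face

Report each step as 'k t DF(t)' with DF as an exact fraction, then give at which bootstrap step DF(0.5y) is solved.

1 1/2 9933/10000
2 1 239/250
3 3/2 4633/5000
4 2 8777/10000
5 5/2 8571/10000
DF(0.5y) is solved at step 1

step 1 [0.5y] bond c/2=7/160: DF=(1658811/1600000 − 7/160·(0))/(1+7/160) = 9933/10000 ≈ 0.993300
step 2 [1y] zero: DF = P = 239/250 ≈ 0.956000
step 3 [1.5y] bond c/2=13/400: DF=(4080267/4000000 − 13/400·(0.993300+0.956000))/(1+13/400) = 4633/5000 ≈ 0.926600
step 4 [2y] bond c/2=3/100: DF=(247577/250000 − 3/100·(0.993300+0.956000+0.926600))/(1+3/100) = 8777/10000 ≈ 0.877700
step 5 [2.5y] zero: DF = P = 8571/10000 ≈ 0.857100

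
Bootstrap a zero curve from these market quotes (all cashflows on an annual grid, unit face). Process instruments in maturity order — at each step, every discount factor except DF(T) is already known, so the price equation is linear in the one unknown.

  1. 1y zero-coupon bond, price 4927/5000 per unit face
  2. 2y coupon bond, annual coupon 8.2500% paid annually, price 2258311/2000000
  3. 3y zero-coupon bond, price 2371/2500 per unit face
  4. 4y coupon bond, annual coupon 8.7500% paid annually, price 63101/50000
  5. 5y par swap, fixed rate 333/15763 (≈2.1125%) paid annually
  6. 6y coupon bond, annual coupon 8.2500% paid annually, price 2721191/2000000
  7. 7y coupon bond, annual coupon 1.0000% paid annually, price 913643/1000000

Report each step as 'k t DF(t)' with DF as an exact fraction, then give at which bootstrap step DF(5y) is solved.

step 1 [1y] zero: DF = P = 4927/5000 ≈ 0.985400
step 2 [2y] bond c/1=33/400: DF=(2258311/2000000 − 33/400·(0.985400))/(1+33/400) = 121/125 ≈ 0.968000
step 3 [3y] zero: DF = P = 2371/2500 ≈ 0.948400
step 4 [4y] bond c/1=7/80: DF=(63101/50000 − 7/80·(0.985400+0.968000+0.948400))/(1+7/80) = 927/1000 ≈ 0.927000
step 5 [5y] swap r/1=333/15763: DF=(1 − 333/15763·(0.985400+0.968000+0.948400+0.927000))/(1+333/15763) = 9001/10000 ≈ 0.900100
step 6 [6y] bond c/1=33/400: DF=(2721191/2000000 − 33/400·(0.985400+0.968000+0.948400+0.927000+0.900100))/(1+33/400) = 1793/2000 ≈ 0.896500
step 7 [7y] bond c/1=1/100: DF=(913643/1000000 − 1/100·(0.985400+0.968000+0.948400+0.927000+0.900100+0.896500))/(1+1/100) = 8489/10000 ≈ 0.848900

1 1 4927/5000
2 2 121/125
3 3 2371/2500
4 4 927/1000
5 5 9001/10000
6 6 1793/2000
7 7 8489/10000
DF(5y) is solved at step 5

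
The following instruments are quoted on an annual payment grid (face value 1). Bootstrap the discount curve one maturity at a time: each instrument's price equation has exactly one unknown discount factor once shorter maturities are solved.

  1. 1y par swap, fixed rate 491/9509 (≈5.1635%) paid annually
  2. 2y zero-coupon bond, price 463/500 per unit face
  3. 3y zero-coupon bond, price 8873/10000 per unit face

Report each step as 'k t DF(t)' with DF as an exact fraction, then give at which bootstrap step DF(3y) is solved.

step 1 [1y] swap r/1=491/9509: DF=(1 − 491/9509·(0))/(1+491/9509) = 9509/10000 ≈ 0.950900
step 2 [2y] zero: DF = P = 463/500 ≈ 0.926000
step 3 [3y] zero: DF = P = 8873/10000 ≈ 0.887300

1 1 9509/10000
2 2 463/500
3 3 8873/10000
DF(3y) is solved at step 3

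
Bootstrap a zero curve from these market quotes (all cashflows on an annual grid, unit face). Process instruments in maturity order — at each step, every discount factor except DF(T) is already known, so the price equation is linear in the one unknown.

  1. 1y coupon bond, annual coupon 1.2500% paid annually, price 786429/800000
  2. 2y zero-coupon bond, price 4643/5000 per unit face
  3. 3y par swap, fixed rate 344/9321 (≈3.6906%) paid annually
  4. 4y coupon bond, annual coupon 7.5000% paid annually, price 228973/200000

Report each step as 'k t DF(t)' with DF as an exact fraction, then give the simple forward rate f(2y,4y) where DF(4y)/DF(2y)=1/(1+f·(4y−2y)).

step 1 [1y] bond c/1=1/80: DF=(786429/800000 − 1/80·(0))/(1+1/80) = 9709/10000 ≈ 0.970900
step 2 [2y] zero: DF = P = 4643/5000 ≈ 0.928600
step 3 [3y] swap r/1=344/9321: DF=(1 − 344/9321·(0.970900+0.928600))/(1+344/9321) = 1121/1250 ≈ 0.896800
step 4 [4y] bond c/1=3/40: DF=(228973/200000 − 3/40·(0.970900+0.928600+0.896800))/(1+3/40) = 8699/10000 ≈ 0.869900

1 1 9709/10000
2 2 4643/5000
3 3 1121/1250
4 4 8699/10000
f(2y,4y) = ((4643/5000)/(8699/10000) − 1)/(2) = 587/17398 ≈ 3.3740%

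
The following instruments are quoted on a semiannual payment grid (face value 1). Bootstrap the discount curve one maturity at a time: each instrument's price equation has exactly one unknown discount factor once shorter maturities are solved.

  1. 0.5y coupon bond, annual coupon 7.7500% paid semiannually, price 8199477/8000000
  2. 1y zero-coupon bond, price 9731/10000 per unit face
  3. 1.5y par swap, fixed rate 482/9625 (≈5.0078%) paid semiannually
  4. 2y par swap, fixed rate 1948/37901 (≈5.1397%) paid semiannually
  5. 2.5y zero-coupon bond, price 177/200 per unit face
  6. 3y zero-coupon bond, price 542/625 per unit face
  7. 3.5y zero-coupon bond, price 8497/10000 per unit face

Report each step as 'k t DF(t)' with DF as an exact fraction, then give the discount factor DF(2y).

step 1 [0.5y] bond c/2=31/800: DF=(8199477/8000000 − 31/800·(0))/(1+31/800) = 9867/10000 ≈ 0.986700
step 2 [1y] zero: DF = P = 9731/10000 ≈ 0.973100
step 3 [1.5y] swap r/2=241/9625: DF=(1 − 241/9625·(0.986700+0.973100))/(1+241/9625) = 9277/10000 ≈ 0.927700
step 4 [2y] swap r/2=974/37901: DF=(1 − 974/37901·(0.986700+0.973100+0.927700))/(1+974/37901) = 4513/5000 ≈ 0.902600
step 5 [2.5y] zero: DF = P = 177/200 ≈ 0.885000
step 6 [3y] zero: DF = P = 542/625 ≈ 0.867200
step 7 [3.5y] zero: DF = P = 8497/10000 ≈ 0.849700

1 1/2 9867/10000
2 1 9731/10000
3 3/2 9277/10000
4 2 4513/5000
5 5/2 177/200
6 3 542/625
7 7/2 8497/10000
DF(2y) = 4513/5000 ≈ 0.902600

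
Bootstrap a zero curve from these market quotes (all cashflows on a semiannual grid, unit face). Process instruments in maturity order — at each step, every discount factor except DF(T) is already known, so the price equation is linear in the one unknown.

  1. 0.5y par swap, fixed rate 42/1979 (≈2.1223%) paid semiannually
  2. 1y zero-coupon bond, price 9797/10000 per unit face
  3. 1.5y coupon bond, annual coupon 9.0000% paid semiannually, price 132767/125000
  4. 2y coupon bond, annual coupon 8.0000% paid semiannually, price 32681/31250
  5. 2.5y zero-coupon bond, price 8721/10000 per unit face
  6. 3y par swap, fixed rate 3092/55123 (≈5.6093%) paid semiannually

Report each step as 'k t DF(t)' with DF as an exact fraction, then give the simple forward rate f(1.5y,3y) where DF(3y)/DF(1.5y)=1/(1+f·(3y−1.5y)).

step 1 [0.5y] swap r/2=21/1979: DF=(1 − 21/1979·(0))/(1+21/1979) = 1979/2000 ≈ 0.989500
step 2 [1y] zero: DF = P = 9797/10000 ≈ 0.979700
step 3 [1.5y] bond c/2=9/200: DF=(132767/125000 − 9/200·(0.989500+0.979700))/(1+9/200) = 2329/2500 ≈ 0.931600
step 4 [2y] bond c/2=1/25: DF=(32681/31250 − 1/25·(0.989500+0.979700+0.931600))/(1+1/25) = 447/500 ≈ 0.894000
step 5 [2.5y] zero: DF = P = 8721/10000 ≈ 0.872100
step 6 [3y] swap r/2=1546/55123: DF=(1 − 1546/55123·(0.989500+0.979700+0.931600+0.894000+0.872100))/(1+1546/55123) = 4227/5000 ≈ 0.845400

1 1/2 1979/2000
2 1 9797/10000
3 3/2 2329/2500
4 2 447/500
5 5/2 8721/10000
6 3 4227/5000
f(1.5y,3y) = ((2329/2500)/(4227/5000) − 1)/(3/2) = 862/12681 ≈ 6.7976%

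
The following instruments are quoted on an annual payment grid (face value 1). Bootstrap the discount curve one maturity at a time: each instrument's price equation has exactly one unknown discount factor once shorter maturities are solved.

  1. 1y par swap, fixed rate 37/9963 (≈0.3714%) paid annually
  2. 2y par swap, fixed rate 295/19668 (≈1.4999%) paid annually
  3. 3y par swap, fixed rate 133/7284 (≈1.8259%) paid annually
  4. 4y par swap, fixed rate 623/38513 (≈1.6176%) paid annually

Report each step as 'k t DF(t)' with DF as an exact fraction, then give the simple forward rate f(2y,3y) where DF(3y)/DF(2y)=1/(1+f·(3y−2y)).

1 1 9963/10000
2 2 1941/2000
3 3 2367/2500
4 4 9377/10000
f(2y,3y) = ((1941/2000)/(2367/2500) − 1)/(1) = 79/3156 ≈ 2.5032%

step 1 [1y] swap r/1=37/9963: DF=(1 − 37/9963·(0))/(1+37/9963) = 9963/10000 ≈ 0.996300
step 2 [2y] swap r/1=295/19668: DF=(1 − 295/19668·(0.996300))/(1+295/19668) = 1941/2000 ≈ 0.970500
step 3 [3y] swap r/1=133/7284: DF=(1 − 133/7284·(0.996300+0.970500))/(1+133/7284) = 2367/2500 ≈ 0.946800
step 4 [4y] swap r/1=623/38513: DF=(1 − 623/38513·(0.996300+0.970500+0.946800))/(1+623/38513) = 9377/10000 ≈ 0.937700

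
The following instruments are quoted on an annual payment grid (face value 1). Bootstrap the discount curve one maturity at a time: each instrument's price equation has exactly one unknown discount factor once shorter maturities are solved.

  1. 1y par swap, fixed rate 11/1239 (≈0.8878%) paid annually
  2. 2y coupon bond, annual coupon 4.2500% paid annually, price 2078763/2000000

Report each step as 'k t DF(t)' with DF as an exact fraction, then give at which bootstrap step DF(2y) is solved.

step 1 [1y] swap r/1=11/1239: DF=(1 − 11/1239·(0))/(1+11/1239) = 1239/1250 ≈ 0.991200
step 2 [2y] bond c/1=17/400: DF=(2078763/2000000 − 17/400·(0.991200))/(1+17/400) = 4783/5000 ≈ 0.956600

1 1 1239/1250
2 2 4783/5000
DF(2y) is solved at step 2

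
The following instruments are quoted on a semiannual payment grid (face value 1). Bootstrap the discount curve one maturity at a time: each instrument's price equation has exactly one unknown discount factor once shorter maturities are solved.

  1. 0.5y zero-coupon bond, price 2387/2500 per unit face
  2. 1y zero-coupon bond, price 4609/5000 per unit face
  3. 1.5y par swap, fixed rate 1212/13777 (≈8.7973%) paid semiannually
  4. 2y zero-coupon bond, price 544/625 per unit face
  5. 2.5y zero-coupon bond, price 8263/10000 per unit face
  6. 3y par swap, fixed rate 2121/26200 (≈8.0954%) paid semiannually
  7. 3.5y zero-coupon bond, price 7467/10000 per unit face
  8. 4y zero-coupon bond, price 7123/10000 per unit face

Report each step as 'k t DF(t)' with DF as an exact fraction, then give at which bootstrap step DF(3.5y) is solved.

1 1/2 2387/2500
2 1 4609/5000
3 3/2 2197/2500
4 2 544/625
5 5/2 8263/10000
6 3 7879/10000
7 7/2 7467/10000
8 4 7123/10000
DF(3.5y) is solved at step 7

step 1 [0.5y] zero: DF = P = 2387/2500 ≈ 0.954800
step 2 [1y] zero: DF = P = 4609/5000 ≈ 0.921800
step 3 [1.5y] swap r/2=606/13777: DF=(1 − 606/13777·(0.954800+0.921800))/(1+606/13777) = 2197/2500 ≈ 0.878800
step 4 [2y] zero: DF = P = 544/625 ≈ 0.870400
step 5 [2.5y] zero: DF = P = 8263/10000 ≈ 0.826300
step 6 [3y] swap r/2=2121/52400: DF=(1 − 2121/52400·(0.954800+0.921800+0.878800+0.870400+0.826300))/(1+2121/52400) = 7879/10000 ≈ 0.787900
step 7 [3.5y] zero: DF = P = 7467/10000 ≈ 0.746700
step 8 [4y] zero: DF = P = 7123/10000 ≈ 0.712300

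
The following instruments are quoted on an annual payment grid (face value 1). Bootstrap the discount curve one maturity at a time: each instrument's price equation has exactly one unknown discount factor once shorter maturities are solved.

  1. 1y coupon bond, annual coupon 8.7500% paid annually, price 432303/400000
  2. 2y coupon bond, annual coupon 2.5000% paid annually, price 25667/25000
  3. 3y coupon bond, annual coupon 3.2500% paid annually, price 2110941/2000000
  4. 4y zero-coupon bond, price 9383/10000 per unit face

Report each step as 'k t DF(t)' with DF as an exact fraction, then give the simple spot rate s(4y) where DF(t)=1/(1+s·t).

step 1 [1y] bond c/1=7/80: DF=(432303/400000 − 7/80·(0))/(1+7/80) = 4969/5000 ≈ 0.993800
step 2 [2y] bond c/1=1/40: DF=(25667/25000 − 1/40·(0.993800))/(1+1/40) = 4887/5000 ≈ 0.977400
step 3 [3y] bond c/1=13/400: DF=(2110941/2000000 − 13/400·(0.993800+0.977400))/(1+13/400) = 4801/5000 ≈ 0.960200
step 4 [4y] zero: DF = P = 9383/10000 ≈ 0.938300

1 1 4969/5000
2 2 4887/5000
3 3 4801/5000
4 4 9383/10000
s(4y) = (1/(9383/10000) − 1)/(4) = 617/37532 ≈ 1.6439%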